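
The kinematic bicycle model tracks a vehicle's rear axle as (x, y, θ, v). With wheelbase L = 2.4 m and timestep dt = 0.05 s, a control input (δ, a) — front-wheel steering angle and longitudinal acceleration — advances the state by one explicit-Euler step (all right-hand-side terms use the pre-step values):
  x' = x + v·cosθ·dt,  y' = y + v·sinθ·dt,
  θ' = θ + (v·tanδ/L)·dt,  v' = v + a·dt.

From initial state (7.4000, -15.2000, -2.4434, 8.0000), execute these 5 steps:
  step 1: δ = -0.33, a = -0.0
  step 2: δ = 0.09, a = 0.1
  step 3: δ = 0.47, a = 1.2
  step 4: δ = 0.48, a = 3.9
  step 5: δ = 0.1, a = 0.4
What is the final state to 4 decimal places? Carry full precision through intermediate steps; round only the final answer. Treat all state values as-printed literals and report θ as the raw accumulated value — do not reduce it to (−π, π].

after step 1 (δ=-0.33, a=-0.0): (7.093598, -15.457134, -2.500487, 8.000000)
after step 2 (δ=0.09, a=0.1): (6.773024, -15.696366, -2.485447, 8.005000)
after step 3 (δ=0.47, a=1.2): (6.455886, -15.940546, -2.400733, 8.065000)
after step 4 (δ=0.48, a=3.9): (6.158332, -16.212708, -2.313259, 8.260000)
after step 5 (δ=0.1, a=0.4): (5.879101, -16.517009, -2.295994, 8.280000)

(5.8791, -16.5170, -2.2960, 8.2800)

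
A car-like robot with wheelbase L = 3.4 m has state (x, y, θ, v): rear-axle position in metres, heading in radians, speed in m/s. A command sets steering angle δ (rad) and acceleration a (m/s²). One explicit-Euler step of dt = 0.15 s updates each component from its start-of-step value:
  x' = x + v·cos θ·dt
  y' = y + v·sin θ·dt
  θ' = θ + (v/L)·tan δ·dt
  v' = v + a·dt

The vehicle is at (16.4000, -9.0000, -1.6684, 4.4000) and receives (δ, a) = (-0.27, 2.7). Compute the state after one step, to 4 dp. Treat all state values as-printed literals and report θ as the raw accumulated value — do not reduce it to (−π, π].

(16.3357, -9.6569, -1.7221, 4.8050)

x' = 16.4000 + 4.4000·cos(-1.6684)·0.15 = 16.3357
y' = -9.0000 + 4.4000·sin(-1.6684)·0.15 = -9.6569
θ' = -1.6684 + (4.4000/3.4)·tan(-0.27)·0.15 = -1.7221
v' = 4.4000 + 2.7000·0.15 = 4.8050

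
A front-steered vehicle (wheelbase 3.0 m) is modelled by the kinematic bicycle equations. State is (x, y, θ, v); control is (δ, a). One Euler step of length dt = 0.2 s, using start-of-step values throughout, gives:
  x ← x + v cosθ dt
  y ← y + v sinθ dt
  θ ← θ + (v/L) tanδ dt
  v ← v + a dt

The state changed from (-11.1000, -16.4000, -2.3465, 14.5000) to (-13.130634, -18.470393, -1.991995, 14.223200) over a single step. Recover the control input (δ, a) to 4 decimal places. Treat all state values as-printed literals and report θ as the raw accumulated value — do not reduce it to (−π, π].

δ = 0.3515, a = -1.3840

a = (v'−v)/dt = (-0.276800)/0.2 = -1.3840
Δθ = θ'−θ = 0.354505;  (v·dt/L) = 14.5000·0.2/3.0 = 0.966667
tan δ = Δθ·L/(v·dt) = 0.366729  →  δ = 0.3515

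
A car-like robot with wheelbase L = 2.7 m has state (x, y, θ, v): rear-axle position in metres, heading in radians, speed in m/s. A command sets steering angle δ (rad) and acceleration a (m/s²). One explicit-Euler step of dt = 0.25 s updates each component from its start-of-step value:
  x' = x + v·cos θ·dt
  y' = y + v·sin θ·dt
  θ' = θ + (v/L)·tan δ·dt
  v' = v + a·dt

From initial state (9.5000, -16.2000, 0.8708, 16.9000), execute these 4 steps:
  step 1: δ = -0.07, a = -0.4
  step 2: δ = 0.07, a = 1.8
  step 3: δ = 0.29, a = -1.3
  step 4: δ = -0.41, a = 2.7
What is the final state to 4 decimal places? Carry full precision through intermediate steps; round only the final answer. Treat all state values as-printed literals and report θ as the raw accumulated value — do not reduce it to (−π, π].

(18.9833, -2.6497, 0.6657, 17.6000)

after step 1 (δ=-0.07, a=-0.4): (12.221808, -12.968532, 0.761084, 16.800000)
after step 2 (δ=0.07, a=1.8): (15.262982, -10.071764, 0.870151, 17.250000)
after step 3 (δ=0.29, a=-1.3): (18.043299, -6.775176, 1.346782, 16.925000)
after step 4 (δ=-0.41, a=2.7): (18.983251, -2.649650, 0.665659, 17.600000)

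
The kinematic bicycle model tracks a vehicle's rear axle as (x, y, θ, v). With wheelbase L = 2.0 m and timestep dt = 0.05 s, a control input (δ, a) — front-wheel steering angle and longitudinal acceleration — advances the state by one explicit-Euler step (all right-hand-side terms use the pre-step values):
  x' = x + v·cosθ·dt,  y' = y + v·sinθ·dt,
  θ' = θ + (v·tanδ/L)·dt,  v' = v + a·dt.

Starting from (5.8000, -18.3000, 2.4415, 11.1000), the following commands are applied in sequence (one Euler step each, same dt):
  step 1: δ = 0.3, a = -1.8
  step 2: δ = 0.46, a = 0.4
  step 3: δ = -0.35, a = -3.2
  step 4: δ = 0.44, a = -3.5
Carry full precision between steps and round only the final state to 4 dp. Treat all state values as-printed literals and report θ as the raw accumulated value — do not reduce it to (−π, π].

after step 1 (δ=0.3, a=-1.8): (5.375546, -17.942420, 2.527341, 11.010000)
after step 2 (δ=0.46, a=0.4): (4.925674, -17.625141, 2.663713, 11.030000)
after step 3 (δ=-0.35, a=-3.2): (4.435958, -17.371507, 2.563056, 10.870000)
after step 4 (δ=0.44, a=-3.5): (3.980905, -17.074322, 2.690991, 10.695000)

(3.9809, -17.0743, 2.6910, 10.6950)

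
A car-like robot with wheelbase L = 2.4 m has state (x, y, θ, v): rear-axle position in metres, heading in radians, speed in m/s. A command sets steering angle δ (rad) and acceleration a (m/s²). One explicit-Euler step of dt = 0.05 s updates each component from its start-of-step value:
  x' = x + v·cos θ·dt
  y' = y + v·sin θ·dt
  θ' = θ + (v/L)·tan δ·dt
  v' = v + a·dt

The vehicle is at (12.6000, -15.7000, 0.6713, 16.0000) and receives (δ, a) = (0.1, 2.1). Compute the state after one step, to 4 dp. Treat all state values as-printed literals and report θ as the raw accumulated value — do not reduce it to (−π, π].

x' = 12.6000 + 16.0000·cos(0.6713)·0.05 = 13.2264
y' = -15.7000 + 16.0000·sin(0.6713)·0.05 = -15.2024
θ' = 0.6713 + (16.0000/2.4)·tan(0.1)·0.05 = 0.7047
v' = 16.0000 + 2.1000·0.05 = 16.1050

(13.2264, -15.2024, 0.7047, 16.1050)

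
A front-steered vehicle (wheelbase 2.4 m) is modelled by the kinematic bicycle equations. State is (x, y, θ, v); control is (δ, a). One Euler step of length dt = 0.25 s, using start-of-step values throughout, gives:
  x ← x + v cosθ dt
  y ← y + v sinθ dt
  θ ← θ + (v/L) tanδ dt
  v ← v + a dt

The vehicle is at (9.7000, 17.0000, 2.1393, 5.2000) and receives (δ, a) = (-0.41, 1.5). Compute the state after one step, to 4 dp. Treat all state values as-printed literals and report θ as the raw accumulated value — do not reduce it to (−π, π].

x' = 9.7000 + 5.2000·cos(2.1393)·0.25 = 9.0001
y' = 17.0000 + 5.2000·sin(2.1393)·0.25 = 18.0955
θ' = 2.1393 + (5.2000/2.4)·tan(-0.41)·0.25 = 1.9039
v' = 5.2000 + 1.5000·0.25 = 5.5750

(9.0001, 18.0955, 1.9039, 5.5750)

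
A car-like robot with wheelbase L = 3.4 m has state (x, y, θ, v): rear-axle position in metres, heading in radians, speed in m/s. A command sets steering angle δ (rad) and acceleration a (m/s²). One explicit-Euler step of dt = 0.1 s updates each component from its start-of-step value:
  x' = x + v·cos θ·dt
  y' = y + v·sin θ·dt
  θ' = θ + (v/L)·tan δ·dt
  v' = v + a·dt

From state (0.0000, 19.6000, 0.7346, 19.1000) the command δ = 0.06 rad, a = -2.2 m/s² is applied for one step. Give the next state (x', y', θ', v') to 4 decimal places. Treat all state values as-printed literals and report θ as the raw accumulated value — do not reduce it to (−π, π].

(1.4174, 20.8803, 0.7683, 18.8800)

x' = 0.0000 + 19.1000·cos(0.7346)·0.1 = 1.4174
y' = 19.6000 + 19.1000·sin(0.7346)·0.1 = 20.8803
θ' = 0.7346 + (19.1000/3.4)·tan(0.06)·0.1 = 0.7683
v' = 19.1000 − 2.2000·0.1 = 18.8800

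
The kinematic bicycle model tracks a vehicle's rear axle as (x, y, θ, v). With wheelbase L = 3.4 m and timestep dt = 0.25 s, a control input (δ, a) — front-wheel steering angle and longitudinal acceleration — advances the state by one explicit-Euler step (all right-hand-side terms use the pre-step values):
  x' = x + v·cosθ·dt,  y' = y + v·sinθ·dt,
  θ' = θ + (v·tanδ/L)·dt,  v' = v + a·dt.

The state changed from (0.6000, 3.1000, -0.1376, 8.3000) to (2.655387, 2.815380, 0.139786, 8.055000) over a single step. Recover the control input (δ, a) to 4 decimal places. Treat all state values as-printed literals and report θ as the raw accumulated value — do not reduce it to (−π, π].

δ = 0.4266, a = -0.9800

a = (v'−v)/dt = (-0.245000)/0.25 = -0.9800
Δθ = θ'−θ = 0.277386;  (v·dt/L) = 8.3000·0.25/3.4 = 0.610294
tan δ = Δθ·L/(v·dt) = 0.454512  →  δ = 0.4266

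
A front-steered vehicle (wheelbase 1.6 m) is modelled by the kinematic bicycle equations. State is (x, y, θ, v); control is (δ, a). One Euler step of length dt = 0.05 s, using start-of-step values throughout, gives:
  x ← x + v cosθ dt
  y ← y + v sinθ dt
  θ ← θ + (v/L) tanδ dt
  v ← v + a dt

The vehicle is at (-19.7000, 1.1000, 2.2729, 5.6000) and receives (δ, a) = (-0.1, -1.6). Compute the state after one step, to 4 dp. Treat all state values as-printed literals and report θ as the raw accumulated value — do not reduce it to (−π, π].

x' = -19.7000 + 5.6000·cos(2.2729)·0.05 = -19.8808
y' = 1.1000 + 5.6000·sin(2.2729)·0.05 = 1.3138
θ' = 2.2729 + (5.6000/1.6)·tan(-0.1)·0.05 = 2.2553
v' = 5.6000 − 1.6000·0.05 = 5.5200

(-19.8808, 1.3138, 2.2553, 5.5200)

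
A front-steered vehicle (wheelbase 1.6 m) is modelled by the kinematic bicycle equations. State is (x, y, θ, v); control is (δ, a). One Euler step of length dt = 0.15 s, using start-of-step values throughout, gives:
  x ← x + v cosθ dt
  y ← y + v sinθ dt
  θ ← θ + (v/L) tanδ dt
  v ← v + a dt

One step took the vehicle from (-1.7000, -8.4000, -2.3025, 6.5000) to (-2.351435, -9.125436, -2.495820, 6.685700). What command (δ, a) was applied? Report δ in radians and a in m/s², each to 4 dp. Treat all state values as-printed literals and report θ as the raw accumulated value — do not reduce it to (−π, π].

δ = -0.3072, a = 1.2380

a = (v'−v)/dt = (0.185700)/0.15 = 1.2380
Δθ = θ'−θ = -0.193320;  (v·dt/L) = 6.5000·0.15/1.6 = 0.609375
tan δ = Δθ·L/(v·dt) = -0.317243  →  δ = -0.3072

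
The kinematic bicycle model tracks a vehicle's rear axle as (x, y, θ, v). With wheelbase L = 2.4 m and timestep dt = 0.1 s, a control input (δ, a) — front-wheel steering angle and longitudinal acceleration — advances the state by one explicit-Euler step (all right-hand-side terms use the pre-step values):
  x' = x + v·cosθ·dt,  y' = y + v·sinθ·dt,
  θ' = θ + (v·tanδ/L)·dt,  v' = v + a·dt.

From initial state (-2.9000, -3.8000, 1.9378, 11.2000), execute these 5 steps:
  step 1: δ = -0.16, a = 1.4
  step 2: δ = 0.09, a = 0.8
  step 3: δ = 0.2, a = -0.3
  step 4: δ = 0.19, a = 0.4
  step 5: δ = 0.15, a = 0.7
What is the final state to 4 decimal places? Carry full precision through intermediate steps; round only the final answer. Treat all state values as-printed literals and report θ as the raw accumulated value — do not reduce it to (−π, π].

(-5.0483, 1.4360, 2.1648, 11.5000)

after step 1 (δ=-0.16, a=1.4): (-3.301879, -2.754585, 1.862490, 11.340000)
after step 2 (δ=0.09, a=0.8): (-3.627988, -1.668487, 1.905130, 11.420000)
after step 3 (δ=0.2, a=-0.3): (-4.002723, -0.589720, 2.001586, 11.390000)
after step 4 (δ=0.19, a=0.4): (-4.478357, 0.445217, 2.092858, 11.430000)
after step 5 (δ=0.15, a=0.7): (-5.048334, 1.435961, 2.164836, 11.500000)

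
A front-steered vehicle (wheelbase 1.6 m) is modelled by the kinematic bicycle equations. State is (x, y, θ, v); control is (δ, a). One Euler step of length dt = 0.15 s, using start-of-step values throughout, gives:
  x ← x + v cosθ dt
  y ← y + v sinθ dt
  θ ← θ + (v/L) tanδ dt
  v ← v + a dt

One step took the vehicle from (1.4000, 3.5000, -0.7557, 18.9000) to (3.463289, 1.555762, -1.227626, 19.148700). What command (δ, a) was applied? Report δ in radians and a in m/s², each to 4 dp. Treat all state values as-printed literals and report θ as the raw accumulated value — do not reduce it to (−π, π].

a = (v'−v)/dt = (0.248700)/0.15 = 1.6580
Δθ = θ'−θ = -0.471926;  (v·dt/L) = 18.9000·0.15/1.6 = 1.771875
tan δ = Δθ·L/(v·dt) = -0.266343  →  δ = -0.2603

δ = -0.2603, a = 1.6580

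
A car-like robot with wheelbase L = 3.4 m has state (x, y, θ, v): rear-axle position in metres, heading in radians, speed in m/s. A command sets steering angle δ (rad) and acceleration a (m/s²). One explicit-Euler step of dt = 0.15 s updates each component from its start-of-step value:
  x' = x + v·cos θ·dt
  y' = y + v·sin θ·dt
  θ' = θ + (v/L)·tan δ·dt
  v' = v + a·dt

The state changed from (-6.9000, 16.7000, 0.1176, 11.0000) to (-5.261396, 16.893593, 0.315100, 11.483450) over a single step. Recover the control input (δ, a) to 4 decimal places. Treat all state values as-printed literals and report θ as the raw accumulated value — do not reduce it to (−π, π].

δ = 0.3865, a = 3.2230

a = (v'−v)/dt = (0.483450)/0.15 = 3.2230
Δθ = θ'−θ = 0.197500;  (v·dt/L) = 11.0000·0.15/3.4 = 0.485294
tan δ = Δθ·L/(v·dt) = 0.406970  →  δ = 0.3865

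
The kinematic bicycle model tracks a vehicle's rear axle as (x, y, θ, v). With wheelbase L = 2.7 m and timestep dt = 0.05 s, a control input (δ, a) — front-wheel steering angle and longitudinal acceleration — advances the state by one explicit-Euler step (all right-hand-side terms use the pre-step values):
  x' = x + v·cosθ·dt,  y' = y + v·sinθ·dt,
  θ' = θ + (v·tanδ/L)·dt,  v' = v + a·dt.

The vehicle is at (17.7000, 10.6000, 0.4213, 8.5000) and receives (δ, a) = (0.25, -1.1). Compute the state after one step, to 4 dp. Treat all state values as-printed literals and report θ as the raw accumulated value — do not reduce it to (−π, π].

(18.0878, 10.7738, 0.4615, 8.4450)

x' = 17.7000 + 8.5000·cos(0.4213)·0.05 = 18.0878
y' = 10.6000 + 8.5000·sin(0.4213)·0.05 = 10.7738
θ' = 0.4213 + (8.5000/2.7)·tan(0.25)·0.05 = 0.4615
v' = 8.5000 − 1.1000·0.05 = 8.4450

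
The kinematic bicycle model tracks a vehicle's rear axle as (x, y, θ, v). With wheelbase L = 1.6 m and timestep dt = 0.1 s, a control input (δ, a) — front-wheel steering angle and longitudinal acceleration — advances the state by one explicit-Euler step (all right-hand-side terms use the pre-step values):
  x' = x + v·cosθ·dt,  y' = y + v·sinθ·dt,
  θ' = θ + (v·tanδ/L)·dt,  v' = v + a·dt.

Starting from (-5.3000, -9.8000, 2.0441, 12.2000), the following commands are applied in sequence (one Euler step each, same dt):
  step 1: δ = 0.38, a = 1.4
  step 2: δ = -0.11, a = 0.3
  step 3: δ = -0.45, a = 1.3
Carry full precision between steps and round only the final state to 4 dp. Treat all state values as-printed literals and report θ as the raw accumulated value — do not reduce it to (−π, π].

(-7.5120, -6.8831, 1.8900, 12.5000)

after step 1 (δ=0.38, a=1.4): (-5.856112, -8.714118, 2.348652, 12.340000)
after step 2 (δ=-0.11, a=0.3): (-6.722076, -7.834992, 2.263471, 12.370000)
after step 3 (δ=-0.45, a=1.3): (-7.512021, -6.883070, 1.890009, 12.500000)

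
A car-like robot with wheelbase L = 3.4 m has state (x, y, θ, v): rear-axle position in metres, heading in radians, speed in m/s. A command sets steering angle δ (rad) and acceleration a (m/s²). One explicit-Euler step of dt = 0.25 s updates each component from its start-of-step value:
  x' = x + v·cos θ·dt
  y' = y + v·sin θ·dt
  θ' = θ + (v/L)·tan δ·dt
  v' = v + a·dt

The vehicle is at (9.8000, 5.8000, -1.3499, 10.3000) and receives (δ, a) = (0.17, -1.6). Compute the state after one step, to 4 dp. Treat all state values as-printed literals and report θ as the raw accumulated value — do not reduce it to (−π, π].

x' = 9.8000 + 10.3000·cos(-1.3499)·0.25 = 10.3642
y' = 5.8000 + 10.3000·sin(-1.3499)·0.25 = 3.2876
θ' = -1.3499 + (10.3000/3.4)·tan(0.17)·0.25 = -1.2199
v' = 10.3000 − 1.6000·0.25 = 9.9000

(10.3642, 3.2876, -1.2199, 9.9000)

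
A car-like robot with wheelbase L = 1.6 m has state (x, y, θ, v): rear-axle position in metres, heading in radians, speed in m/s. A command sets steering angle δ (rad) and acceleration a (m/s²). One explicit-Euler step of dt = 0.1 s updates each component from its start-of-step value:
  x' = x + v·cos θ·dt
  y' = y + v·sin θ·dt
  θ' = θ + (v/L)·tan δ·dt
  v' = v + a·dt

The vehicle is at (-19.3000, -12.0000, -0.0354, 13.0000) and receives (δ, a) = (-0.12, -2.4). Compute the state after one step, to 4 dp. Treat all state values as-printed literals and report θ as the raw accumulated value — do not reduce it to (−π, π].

(-18.0008, -12.0460, -0.1334, 12.7600)

x' = -19.3000 + 13.0000·cos(-0.0354)·0.1 = -18.0008
y' = -12.0000 + 13.0000·sin(-0.0354)·0.1 = -12.0460
θ' = -0.0354 + (13.0000/1.6)·tan(-0.12)·0.1 = -0.1334
v' = 13.0000 − 2.4000·0.1 = 12.7600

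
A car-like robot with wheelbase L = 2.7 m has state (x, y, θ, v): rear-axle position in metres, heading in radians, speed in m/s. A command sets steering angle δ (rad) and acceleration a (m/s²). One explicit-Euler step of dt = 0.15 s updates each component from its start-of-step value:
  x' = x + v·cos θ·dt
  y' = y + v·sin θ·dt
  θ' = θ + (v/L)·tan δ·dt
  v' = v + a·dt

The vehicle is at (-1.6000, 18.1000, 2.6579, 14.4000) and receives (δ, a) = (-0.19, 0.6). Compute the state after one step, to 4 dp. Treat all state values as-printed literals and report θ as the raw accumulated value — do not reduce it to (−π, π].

(-3.5122, 19.1045, 2.5040, 14.4900)

x' = -1.6000 + 14.4000·cos(2.6579)·0.15 = -3.5122
y' = 18.1000 + 14.4000·sin(2.6579)·0.15 = 19.1045
θ' = 2.6579 + (14.4000/2.7)·tan(-0.19)·0.15 = 2.5040
v' = 14.4000 + 0.6000·0.15 = 14.4900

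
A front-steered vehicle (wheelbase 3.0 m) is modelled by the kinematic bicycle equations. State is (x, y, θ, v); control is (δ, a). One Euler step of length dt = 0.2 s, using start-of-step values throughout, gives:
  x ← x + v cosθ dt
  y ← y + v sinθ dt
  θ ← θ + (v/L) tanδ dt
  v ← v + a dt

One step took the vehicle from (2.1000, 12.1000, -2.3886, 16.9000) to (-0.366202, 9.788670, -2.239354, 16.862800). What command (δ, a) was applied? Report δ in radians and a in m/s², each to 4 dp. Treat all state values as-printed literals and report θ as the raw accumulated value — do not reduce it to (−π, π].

a = (v'−v)/dt = (-0.037200)/0.2 = -0.1860
Δθ = θ'−θ = 0.149246;  (v·dt/L) = 16.9000·0.2/3.0 = 1.126667
tan δ = Δθ·L/(v·dt) = 0.132467  →  δ = 0.1317

δ = 0.1317, a = -0.1860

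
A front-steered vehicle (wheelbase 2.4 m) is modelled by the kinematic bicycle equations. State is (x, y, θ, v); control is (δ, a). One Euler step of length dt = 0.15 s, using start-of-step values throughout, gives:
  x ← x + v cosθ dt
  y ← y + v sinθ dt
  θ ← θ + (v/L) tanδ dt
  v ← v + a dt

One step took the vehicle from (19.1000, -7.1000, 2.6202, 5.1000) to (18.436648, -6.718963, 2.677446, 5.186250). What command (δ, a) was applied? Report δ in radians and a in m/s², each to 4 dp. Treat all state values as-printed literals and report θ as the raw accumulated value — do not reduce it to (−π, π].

a = (v'−v)/dt = (0.086250)/0.15 = 0.5750
Δθ = θ'−θ = 0.057246;  (v·dt/L) = 5.1000·0.15/2.4 = 0.318750
tan δ = Δθ·L/(v·dt) = 0.179595  →  δ = 0.1777

δ = 0.1777, a = 0.5750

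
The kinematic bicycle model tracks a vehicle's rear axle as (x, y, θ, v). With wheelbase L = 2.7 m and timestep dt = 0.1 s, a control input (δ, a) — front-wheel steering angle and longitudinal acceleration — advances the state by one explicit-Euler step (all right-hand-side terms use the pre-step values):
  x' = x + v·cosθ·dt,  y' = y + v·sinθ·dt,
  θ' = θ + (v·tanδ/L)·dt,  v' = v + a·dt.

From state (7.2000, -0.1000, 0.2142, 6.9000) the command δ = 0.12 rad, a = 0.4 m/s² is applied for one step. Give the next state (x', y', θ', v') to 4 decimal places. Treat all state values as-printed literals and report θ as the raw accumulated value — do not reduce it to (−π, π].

x' = 7.2000 + 6.9000·cos(0.2142)·0.1 = 7.8742
y' = -0.1000 + 6.9000·sin(0.2142)·0.1 = 0.0467
θ' = 0.2142 + (6.9000/2.7)·tan(0.12)·0.1 = 0.2450
v' = 6.9000 + 0.4000·0.1 = 6.9400

(7.8742, 0.0467, 0.2450, 6.9400)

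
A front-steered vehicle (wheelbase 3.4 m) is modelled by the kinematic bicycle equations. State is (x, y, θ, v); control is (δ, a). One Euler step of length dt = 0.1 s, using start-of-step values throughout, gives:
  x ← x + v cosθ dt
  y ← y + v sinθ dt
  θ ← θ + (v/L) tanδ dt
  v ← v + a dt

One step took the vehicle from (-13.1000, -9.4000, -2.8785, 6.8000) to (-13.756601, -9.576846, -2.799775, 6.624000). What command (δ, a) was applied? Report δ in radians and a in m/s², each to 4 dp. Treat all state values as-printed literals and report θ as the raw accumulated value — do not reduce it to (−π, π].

a = (v'−v)/dt = (-0.176000)/0.1 = -1.7600
Δθ = θ'−θ = 0.078725;  (v·dt/L) = 6.8000·0.1/3.4 = 0.200000
tan δ = Δθ·L/(v·dt) = 0.393625  →  δ = 0.3750

δ = 0.3750, a = -1.7600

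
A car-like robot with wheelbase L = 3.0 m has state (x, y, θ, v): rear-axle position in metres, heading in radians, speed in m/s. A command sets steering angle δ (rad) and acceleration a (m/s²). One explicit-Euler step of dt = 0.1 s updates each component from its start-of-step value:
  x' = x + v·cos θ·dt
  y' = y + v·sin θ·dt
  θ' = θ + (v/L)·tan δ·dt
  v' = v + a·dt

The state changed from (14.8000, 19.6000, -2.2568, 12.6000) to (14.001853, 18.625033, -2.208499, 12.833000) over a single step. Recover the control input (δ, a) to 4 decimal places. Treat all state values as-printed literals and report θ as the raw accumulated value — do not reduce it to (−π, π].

a = (v'−v)/dt = (0.233000)/0.1 = 2.3300
Δθ = θ'−θ = 0.048301;  (v·dt/L) = 12.6000·0.1/3.0 = 0.420000
tan δ = Δθ·L/(v·dt) = 0.115002  →  δ = 0.1145

δ = 0.1145, a = 2.3300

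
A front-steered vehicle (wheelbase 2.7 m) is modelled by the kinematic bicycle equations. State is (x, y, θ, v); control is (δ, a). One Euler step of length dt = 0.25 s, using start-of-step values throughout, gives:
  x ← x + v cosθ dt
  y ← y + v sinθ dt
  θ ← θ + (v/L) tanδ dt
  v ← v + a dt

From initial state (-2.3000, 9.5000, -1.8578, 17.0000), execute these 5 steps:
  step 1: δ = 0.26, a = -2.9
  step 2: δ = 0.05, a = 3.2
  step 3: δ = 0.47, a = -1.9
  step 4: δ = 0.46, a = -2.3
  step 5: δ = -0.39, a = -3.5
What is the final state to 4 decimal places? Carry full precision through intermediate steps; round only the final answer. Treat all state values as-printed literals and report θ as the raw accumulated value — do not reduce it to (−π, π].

after step 1 (δ=0.26, a=-2.9): (-3.503089, 5.423840, -1.439062, 16.275000)
after step 2 (δ=0.05, a=3.2): (-2.968645, 1.390344, -1.363652, 17.075000)
after step 3 (δ=0.47, a=-1.9): (-2.090709, -2.787150, -0.560549, 16.600000)
after step 4 (δ=0.46, a=-2.3): (1.424189, -4.993502, 0.200974, 16.025000)
after step 5 (δ=-0.39, a=-3.5): (5.349803, -4.193758, -0.408947, 15.150000)

(5.3498, -4.1938, -0.4089, 15.1500)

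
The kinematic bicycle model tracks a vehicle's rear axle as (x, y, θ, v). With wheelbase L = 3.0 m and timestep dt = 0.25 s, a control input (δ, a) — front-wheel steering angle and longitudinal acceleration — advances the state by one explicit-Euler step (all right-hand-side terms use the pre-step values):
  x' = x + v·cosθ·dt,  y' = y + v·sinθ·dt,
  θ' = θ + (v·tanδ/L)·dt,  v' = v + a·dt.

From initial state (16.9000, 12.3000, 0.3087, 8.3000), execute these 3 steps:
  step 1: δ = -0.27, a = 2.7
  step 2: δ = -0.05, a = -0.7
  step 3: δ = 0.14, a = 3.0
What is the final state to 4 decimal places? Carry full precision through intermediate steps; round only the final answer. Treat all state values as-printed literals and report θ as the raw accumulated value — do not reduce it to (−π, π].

after step 1 (δ=-0.27, a=2.7): (18.876913, 12.930427, 0.117276, 8.975000)
after step 2 (δ=-0.05, a=-0.7): (21.105251, 13.192962, 0.079849, 8.800000)
after step 3 (δ=0.14, a=3.0): (23.298242, 13.368442, 0.183191, 9.550000)

(23.2982, 13.3684, 0.1832, 9.5500)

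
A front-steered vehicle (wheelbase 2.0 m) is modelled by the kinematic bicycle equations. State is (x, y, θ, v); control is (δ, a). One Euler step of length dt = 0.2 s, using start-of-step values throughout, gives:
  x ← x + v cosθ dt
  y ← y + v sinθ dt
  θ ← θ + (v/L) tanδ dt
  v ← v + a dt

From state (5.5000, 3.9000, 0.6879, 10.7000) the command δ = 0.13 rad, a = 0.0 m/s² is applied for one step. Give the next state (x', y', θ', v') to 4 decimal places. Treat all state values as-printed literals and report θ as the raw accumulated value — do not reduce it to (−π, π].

x' = 5.5000 + 10.7000·cos(0.6879)·0.2 = 7.1533
y' = 3.9000 + 10.7000·sin(0.6879)·0.2 = 5.2587
θ' = 0.6879 + (10.7000/2.0)·tan(0.13)·0.2 = 0.8278
v' = 10.7000 + 0.0000·0.2 = 10.7000

(7.1533, 5.2587, 0.8278, 10.7000)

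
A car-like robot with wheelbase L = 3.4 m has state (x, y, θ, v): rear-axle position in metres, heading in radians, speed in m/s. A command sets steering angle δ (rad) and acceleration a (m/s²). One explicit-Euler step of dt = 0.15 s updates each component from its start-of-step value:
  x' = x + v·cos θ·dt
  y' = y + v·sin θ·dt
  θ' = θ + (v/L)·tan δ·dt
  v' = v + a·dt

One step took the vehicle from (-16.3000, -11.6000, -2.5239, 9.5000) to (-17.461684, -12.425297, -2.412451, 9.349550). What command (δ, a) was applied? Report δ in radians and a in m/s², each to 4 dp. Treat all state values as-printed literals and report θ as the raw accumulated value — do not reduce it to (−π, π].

δ = 0.2599, a = -1.0030

a = (v'−v)/dt = (-0.150450)/0.15 = -1.0030
Δθ = θ'−θ = 0.111449;  (v·dt/L) = 9.5000·0.15/3.4 = 0.419118
tan δ = Δθ·L/(v·dt) = 0.265913  →  δ = 0.2599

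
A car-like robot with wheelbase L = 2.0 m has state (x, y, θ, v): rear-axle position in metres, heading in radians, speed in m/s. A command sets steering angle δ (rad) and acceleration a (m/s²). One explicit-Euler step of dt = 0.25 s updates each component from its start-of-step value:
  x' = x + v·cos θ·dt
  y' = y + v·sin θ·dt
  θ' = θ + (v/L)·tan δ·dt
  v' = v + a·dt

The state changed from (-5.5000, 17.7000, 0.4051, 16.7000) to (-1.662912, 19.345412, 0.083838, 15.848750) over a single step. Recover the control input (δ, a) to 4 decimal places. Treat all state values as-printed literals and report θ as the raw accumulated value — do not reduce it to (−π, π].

a = (v'−v)/dt = (-0.851250)/0.25 = -3.4050
Δθ = θ'−θ = -0.321262;  (v·dt/L) = 16.7000·0.25/2.0 = 2.087500
tan δ = Δθ·L/(v·dt) = -0.153898  →  δ = -0.1527

δ = -0.1527, a = -3.4050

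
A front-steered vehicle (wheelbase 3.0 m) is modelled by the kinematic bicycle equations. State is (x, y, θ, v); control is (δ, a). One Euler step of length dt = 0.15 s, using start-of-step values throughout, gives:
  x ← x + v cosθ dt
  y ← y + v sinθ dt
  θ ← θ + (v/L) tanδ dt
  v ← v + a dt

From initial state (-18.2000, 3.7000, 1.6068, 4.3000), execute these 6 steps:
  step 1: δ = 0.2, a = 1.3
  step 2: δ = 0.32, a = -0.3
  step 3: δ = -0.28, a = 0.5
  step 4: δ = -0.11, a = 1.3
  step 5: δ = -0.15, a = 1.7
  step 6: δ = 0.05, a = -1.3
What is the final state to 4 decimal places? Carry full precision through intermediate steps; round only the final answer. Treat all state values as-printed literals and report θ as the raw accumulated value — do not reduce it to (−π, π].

(-18.5083, 7.8047, 1.6127, 4.7800)

after step 1 (δ=0.2, a=1.3): (-18.223217, 4.344582, 1.650383, 4.495000)
after step 2 (δ=0.32, a=-0.3): (-18.276822, 5.016698, 1.724862, 4.450000)
after step 3 (δ=-0.28, a=0.5): (-18.379255, 5.676291, 1.660882, 4.525000)
after step 4 (δ=-0.11, a=1.3): (-18.440317, 6.352289, 1.635893, 4.720000)
after step 5 (δ=-0.15, a=1.7): (-18.486373, 7.058790, 1.600225, 4.975000)
after step 6 (δ=0.05, a=-1.3): (-18.508332, 7.804716, 1.612673, 4.780000)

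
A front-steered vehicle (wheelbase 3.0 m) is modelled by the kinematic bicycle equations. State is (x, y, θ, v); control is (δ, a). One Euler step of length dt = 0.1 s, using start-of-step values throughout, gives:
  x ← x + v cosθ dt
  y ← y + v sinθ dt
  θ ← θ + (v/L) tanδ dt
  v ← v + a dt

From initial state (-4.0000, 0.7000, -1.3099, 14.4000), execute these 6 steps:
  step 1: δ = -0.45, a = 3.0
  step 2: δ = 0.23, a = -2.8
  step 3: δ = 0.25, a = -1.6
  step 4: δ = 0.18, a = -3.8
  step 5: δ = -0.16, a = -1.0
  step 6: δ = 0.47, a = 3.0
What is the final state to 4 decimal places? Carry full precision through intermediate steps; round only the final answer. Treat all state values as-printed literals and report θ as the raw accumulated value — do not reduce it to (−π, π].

after step 1 (δ=-0.45, a=3.0): (-3.628557, -0.691269, -1.541766, 14.700000)
after step 2 (δ=0.23, a=-2.8): (-3.585889, -2.160650, -1.427036, 14.420000)
after step 3 (δ=0.25, a=-1.6): (-3.379300, -3.587775, -1.304302, 14.260000)
after step 4 (δ=0.18, a=-3.8): (-3.003761, -4.963437, -1.217806, 13.880000)
after step 5 (δ=-0.16, a=-1.0): (-2.523922, -6.265857, -1.292471, 13.780000)
after step 6 (δ=0.47, a=3.0): (-2.145321, -7.590827, -1.059145, 14.080000)

(-2.1453, -7.5908, -1.0591, 14.0800)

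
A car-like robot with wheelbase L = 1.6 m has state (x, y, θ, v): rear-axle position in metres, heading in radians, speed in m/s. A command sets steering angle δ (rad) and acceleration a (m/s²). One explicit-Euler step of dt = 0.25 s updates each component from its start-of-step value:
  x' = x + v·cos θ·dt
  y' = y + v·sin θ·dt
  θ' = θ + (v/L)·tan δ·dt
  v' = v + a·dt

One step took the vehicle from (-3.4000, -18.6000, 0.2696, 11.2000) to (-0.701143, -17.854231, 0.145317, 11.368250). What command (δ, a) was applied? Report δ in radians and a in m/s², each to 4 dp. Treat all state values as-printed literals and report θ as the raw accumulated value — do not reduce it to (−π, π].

a = (v'−v)/dt = (0.168250)/0.25 = 0.6730
Δθ = θ'−θ = -0.124283;  (v·dt/L) = 11.2000·0.25/1.6 = 1.750000
tan δ = Δθ·L/(v·dt) = -0.071019  →  δ = -0.0709

δ = -0.0709, a = 0.6730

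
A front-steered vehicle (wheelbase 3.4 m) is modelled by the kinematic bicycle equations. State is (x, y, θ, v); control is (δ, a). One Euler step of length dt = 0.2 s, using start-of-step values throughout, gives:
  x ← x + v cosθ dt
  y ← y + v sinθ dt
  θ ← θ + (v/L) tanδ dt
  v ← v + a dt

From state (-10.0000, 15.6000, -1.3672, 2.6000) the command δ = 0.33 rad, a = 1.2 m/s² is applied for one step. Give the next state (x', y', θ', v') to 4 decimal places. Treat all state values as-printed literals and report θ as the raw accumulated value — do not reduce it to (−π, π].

x' = -10.0000 + 2.6000·cos(-1.3672)·0.2 = -9.8949
y' = 15.6000 + 2.6000·sin(-1.3672)·0.2 = 15.0907
θ' = -1.3672 + (2.6000/3.4)·tan(0.33)·0.2 = -1.3148
v' = 2.6000 + 1.2000·0.2 = 2.8400

(-9.8949, 15.0907, -1.3148, 2.8400)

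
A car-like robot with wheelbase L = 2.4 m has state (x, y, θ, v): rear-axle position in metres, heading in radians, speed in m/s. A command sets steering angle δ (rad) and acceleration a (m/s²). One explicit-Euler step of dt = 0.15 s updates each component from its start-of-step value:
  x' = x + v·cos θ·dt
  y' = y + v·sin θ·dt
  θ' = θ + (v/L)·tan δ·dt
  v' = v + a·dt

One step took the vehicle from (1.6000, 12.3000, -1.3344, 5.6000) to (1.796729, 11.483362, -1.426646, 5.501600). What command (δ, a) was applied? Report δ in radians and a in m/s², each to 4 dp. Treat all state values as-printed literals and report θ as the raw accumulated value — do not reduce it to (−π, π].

δ = -0.2577, a = -0.6560

a = (v'−v)/dt = (-0.098400)/0.15 = -0.6560
Δθ = θ'−θ = -0.092246;  (v·dt/L) = 5.6000·0.15/2.4 = 0.350000
tan δ = Δθ·L/(v·dt) = -0.263560  →  δ = -0.2577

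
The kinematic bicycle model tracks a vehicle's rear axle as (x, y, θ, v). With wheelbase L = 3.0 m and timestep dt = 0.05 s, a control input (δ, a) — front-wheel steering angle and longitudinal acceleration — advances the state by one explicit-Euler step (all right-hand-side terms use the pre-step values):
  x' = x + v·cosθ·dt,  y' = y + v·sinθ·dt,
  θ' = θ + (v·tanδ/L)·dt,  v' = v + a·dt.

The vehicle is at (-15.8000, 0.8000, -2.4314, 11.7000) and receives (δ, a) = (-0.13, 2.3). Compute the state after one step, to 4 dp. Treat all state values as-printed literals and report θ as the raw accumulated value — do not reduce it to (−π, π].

(-16.2436, 0.4186, -2.4569, 11.8150)

x' = -15.8000 + 11.7000·cos(-2.4314)·0.05 = -16.2436
y' = 0.8000 + 11.7000·sin(-2.4314)·0.05 = 0.4186
θ' = -2.4314 + (11.7000/3.0)·tan(-0.13)·0.05 = -2.4569
v' = 11.7000 + 2.3000·0.05 = 11.8150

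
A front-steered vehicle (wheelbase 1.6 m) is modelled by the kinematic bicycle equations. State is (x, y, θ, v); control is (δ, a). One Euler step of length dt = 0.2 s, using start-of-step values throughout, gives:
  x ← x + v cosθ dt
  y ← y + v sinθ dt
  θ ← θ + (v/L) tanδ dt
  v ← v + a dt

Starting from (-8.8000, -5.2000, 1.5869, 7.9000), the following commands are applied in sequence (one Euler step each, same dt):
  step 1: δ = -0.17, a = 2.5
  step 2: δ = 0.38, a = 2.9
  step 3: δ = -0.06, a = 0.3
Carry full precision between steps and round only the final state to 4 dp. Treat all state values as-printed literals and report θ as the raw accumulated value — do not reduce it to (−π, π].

after step 1 (δ=-0.17, a=2.5): (-8.825443, -3.620205, 1.417389, 8.400000)
after step 2 (δ=0.38, a=2.9): (-8.568728, -1.959935, 1.836772, 8.980000)
after step 3 (δ=-0.06, a=0.3): (-9.040808, -0.227088, 1.769341, 9.040000)

(-9.0408, -0.2271, 1.7693, 9.0400)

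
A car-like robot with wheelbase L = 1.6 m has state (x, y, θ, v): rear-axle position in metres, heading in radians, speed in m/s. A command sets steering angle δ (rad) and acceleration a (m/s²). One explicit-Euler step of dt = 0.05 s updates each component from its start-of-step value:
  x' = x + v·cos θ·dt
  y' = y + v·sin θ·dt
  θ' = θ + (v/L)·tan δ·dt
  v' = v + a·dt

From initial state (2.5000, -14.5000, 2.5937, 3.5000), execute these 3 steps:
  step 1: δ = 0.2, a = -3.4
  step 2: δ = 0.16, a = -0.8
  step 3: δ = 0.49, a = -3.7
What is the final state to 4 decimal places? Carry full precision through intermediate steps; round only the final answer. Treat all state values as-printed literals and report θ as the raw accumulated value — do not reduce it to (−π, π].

(2.0629, -14.2451, 2.6875, 3.1050)

after step 1 (δ=0.2, a=-3.4): (2.350616, -14.408844, 2.615871, 3.330000)
after step 2 (δ=0.16, a=-0.8): (2.206600, -14.325288, 2.632665, 3.290000)
after step 3 (δ=0.49, a=-3.7): (2.062947, -14.245137, 2.687504, 3.105000)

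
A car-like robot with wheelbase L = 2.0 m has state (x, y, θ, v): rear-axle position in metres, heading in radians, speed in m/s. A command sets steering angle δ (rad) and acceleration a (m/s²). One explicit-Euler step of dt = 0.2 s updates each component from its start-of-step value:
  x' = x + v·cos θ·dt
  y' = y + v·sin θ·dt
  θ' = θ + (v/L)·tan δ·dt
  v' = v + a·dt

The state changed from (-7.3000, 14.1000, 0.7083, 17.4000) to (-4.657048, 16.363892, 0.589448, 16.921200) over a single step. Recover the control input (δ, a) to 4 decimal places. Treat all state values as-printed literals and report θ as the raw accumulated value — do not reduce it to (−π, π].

a = (v'−v)/dt = (-0.478800)/0.2 = -2.3940
Δθ = θ'−θ = -0.118852;  (v·dt/L) = 17.4000·0.2/2.0 = 1.740000
tan δ = Δθ·L/(v·dt) = -0.068306  →  δ = -0.0682

δ = -0.0682, a = -2.3940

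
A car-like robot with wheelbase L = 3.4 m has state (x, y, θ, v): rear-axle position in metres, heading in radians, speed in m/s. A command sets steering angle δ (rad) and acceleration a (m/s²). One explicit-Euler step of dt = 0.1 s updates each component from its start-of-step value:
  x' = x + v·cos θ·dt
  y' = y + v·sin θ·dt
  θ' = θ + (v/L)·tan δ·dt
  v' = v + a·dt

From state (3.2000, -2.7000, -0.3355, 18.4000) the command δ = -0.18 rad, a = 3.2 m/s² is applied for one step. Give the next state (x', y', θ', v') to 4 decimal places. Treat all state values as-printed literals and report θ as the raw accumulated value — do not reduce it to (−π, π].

x' = 3.2000 + 18.4000·cos(-0.3355)·0.1 = 4.9374
y' = -2.7000 + 18.4000·sin(-0.3355)·0.1 = -3.3058
θ' = -0.3355 + (18.4000/3.4)·tan(-0.18)·0.1 = -0.4340
v' = 18.4000 + 3.2000·0.1 = 18.7200

(4.9374, -3.3058, -0.4340, 18.7200)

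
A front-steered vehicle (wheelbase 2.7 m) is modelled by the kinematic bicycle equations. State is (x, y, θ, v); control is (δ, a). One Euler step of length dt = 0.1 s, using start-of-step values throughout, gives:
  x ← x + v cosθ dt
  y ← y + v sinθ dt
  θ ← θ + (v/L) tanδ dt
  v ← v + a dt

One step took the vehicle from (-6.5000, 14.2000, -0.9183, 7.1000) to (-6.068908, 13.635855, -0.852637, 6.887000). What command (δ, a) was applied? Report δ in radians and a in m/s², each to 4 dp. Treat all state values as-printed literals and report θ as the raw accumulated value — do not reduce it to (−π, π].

a = (v'−v)/dt = (-0.213000)/0.1 = -2.1300
Δθ = θ'−θ = 0.065663;  (v·dt/L) = 7.1000·0.1/2.7 = 0.262963
tan δ = Δθ·L/(v·dt) = 0.249704  →  δ = 0.2447

δ = 0.2447, a = -2.1300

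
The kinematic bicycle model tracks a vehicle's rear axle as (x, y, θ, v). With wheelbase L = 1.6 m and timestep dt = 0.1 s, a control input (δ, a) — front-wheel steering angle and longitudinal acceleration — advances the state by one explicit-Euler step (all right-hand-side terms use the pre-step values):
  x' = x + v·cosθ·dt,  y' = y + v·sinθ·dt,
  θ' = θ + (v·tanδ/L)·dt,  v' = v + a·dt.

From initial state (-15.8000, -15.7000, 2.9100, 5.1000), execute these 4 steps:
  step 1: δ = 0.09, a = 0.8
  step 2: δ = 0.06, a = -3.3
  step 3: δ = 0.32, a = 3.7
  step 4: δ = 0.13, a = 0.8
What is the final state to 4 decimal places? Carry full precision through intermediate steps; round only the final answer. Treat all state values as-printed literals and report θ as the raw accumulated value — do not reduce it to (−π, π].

(-17.8008, -15.3469, 3.1013, 5.3000)

after step 1 (δ=0.09, a=0.8): (-16.296384, -15.582941, 2.938765, 5.180000)
after step 2 (δ=0.06, a=-3.3): (-16.803766, -15.478595, 2.958214, 4.850000)
after step 3 (δ=0.32, a=3.7): (-17.280634, -15.390154, 3.058666, 5.220000)
after step 4 (δ=0.13, a=0.8): (-17.800840, -15.346916, 3.101319, 5.300000)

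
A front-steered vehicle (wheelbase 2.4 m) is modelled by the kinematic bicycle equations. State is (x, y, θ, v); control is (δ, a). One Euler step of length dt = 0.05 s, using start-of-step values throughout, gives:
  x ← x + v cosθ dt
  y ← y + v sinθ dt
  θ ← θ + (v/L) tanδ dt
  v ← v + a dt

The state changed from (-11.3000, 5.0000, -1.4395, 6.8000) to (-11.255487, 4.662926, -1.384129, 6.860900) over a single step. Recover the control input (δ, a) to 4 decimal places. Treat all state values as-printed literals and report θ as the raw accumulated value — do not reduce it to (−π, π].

a = (v'−v)/dt = (0.060900)/0.05 = 1.2180
Δθ = θ'−θ = 0.055371;  (v·dt/L) = 6.8000·0.05/2.4 = 0.141667
tan δ = Δθ·L/(v·dt) = 0.390854  →  δ = 0.3726

δ = 0.3726, a = 1.2180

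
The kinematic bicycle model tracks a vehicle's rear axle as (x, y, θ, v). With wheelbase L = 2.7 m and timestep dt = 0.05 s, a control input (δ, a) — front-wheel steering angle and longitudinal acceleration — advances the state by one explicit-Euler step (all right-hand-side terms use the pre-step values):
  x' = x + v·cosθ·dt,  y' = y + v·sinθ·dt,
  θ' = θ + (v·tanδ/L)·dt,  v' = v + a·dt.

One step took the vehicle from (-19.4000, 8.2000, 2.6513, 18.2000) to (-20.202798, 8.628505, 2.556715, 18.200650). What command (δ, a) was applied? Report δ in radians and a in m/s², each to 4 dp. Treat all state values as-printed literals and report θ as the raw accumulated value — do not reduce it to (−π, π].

a = (v'−v)/dt = (0.000650)/0.05 = 0.0130
Δθ = θ'−θ = -0.094585;  (v·dt/L) = 18.2000·0.05/2.7 = 0.337037
tan δ = Δθ·L/(v·dt) = -0.280637  →  δ = -0.2736

δ = -0.2736, a = 0.0130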